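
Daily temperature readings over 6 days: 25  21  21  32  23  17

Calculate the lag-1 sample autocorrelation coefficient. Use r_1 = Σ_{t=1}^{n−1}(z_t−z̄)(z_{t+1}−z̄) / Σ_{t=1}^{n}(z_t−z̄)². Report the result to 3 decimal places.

Mean z̄ = (25 + 21 + 21 + 32 + 23 + 17)/6 = 23.1667
Deviations from mean: 1.8333, -2.1667, -2.1667, 8.8333, -0.1667, -6.1667
Σ(z_t−z̄)(z_{t+1}−z̄) = (-3.9722) + (4.6944) + (-19.1389) + (-1.4722) + (1.0278) = -18.8611
Denominator Σ(z_t−z̄)² = 128.8333
r_1 = -18.8611 / 128.8333 = -0.146

-0.146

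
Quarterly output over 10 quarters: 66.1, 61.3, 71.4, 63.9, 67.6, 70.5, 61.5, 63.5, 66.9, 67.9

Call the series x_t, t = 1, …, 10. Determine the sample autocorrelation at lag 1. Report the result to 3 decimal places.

Mean x̄ = (66.1 + 61.3 + 71.4 + 63.9 + 67.6 + 70.5 + 61.5 + 63.5 + 66.9 + 67.9)/10 = 66.0600
Numerator Σ_{t=1}^{9}(x_t−x̄)(x_{t+1}−x̄) = -42.8096
Denominator Σ(x_t−x̄)² = 109.3640
r_1 = -42.8096 / 109.3640 = -0.391

-0.391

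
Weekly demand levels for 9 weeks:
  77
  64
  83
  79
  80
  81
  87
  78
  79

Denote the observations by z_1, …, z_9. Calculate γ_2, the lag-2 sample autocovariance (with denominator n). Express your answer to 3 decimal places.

Mean z̄ = (77 + 64 + 83 + 79 + 80 + 81 + 87 + 78 + 79)/9 = 78.6667
Σ_{t=1}^{7}(z_t−z̄)(z_{t+2}−z̄) = 6.7778
γ_2 = 6.7778 / 9 = 0.753

0.753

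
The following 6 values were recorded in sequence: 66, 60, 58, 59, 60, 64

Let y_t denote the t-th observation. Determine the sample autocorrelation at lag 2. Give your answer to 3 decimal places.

Mean ȳ = (66 + 60 + 58 + 59 + 60 + 64)/6 = 61.1667
Σ(y_t−ȳ)(y_{t+2}−ȳ) = (-15.3056) + (2.5278) + (3.6944) + (-6.1389) = -15.2222
Denominator Σ(y_t−ȳ)² = 48.8333
r_2 = -15.2222 / 48.8333 = -0.312

-0.312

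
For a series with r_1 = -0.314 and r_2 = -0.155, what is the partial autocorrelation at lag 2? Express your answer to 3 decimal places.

-0.281

φ_{22} = (r_2 − r_1²) / (1 − r_1²)
r_1² = (-0.314)² = 0.098596
Numerator = -0.155 − 0.0986 = -0.2536; denominator = 1 − 0.0986 = 0.9014
φ_{22} = -0.2536 / 0.9014 = -0.281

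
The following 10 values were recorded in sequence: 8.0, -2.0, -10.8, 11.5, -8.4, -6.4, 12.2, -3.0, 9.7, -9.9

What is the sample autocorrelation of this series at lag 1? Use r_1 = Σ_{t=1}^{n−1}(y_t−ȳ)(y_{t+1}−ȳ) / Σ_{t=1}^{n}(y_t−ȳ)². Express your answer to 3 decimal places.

Mean ȳ = (8.0 − 2.0 − 10.8 + 11.5 − 8.4 − 6.4 + 12.2 − 3.0 + 9.7 − 9.9)/10 = 0.0900
Numerator Σ_{t=1}^{9}(y_t−ȳ)(y_{t+1}−ȳ) = -401.5101
Denominator Σ(y_t−ȳ)² = 778.2690
r_1 = -401.5101 / 778.2690 = -0.516

-0.516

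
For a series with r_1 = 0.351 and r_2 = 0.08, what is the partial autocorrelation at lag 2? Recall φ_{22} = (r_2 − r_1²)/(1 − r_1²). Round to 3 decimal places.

φ_{22} = (r_2 − r_1²) / (1 − r_1²)
r_1² = (0.351)² = 0.123201
Numerator = 0.08 − 0.1232 = -0.0432; denominator = 1 − 0.1232 = 0.8768
φ_{22} = -0.0432 / 0.8768 = -0.049

-0.049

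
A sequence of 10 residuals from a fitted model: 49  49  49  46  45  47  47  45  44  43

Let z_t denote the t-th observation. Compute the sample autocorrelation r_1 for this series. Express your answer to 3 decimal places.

Mean z̄ = (49 + 49 + 49 + 46 + 45 + 47 + 47 + 45 + 44 + 43)/10 = 46.4000
Numerator Σ_{t=1}^{9}(z_t−z̄)(z_{t+1}−z̄) = 23.2400
Denominator Σ(z_t−z̄)² = 42.4000
r_1 = 23.2400 / 42.4000 = 0.548

0.548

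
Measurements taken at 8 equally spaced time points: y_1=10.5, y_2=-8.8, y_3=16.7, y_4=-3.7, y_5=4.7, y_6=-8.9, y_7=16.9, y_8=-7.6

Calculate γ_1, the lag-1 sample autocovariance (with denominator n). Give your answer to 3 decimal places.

Mean ȳ = (10.5 − 8.8 + 16.7 − 3.7 + 4.7 − 8.9 + 16.9 − 7.6)/8 = 2.4750
Σ_{t=1}^{7}(y_t−ȳ)(y_{t+1}−ȳ) = -687.1731
γ_1 = -687.1731 / 8 = -85.897

-85.897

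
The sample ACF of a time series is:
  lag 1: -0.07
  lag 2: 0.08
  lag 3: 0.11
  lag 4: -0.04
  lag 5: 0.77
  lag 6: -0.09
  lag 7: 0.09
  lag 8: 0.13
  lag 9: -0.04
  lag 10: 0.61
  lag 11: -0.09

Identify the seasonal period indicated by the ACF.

5

The largest autocorrelation is r_5 = 0.77, with a weaker echo at lag 10 (0.61); the remaining lags stay at or below 0.13.
The dominant spike at lag 5 indicates a seasonal period of 5.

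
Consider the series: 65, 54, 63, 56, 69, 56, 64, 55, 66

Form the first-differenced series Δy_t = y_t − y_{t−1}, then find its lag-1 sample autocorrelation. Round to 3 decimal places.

-0.815

First differences Δy: -11, 9, -7, 13, -13, 8, -9, 11
Mean of differences = 0.1250
Numerator Σ(Δy_t−Δȳ)(Δy_{t+1}−Δȳ) = -697.1406
Denominator Σ(Δy_t−Δȳ)² = 854.8750
r_1(Δy) = -697.1406 / 854.8750 = -0.815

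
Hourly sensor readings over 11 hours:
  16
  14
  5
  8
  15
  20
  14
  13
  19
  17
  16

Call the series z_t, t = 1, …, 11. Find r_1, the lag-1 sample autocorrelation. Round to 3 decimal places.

Mean z̄ = (16 + 14 + 5 + 8 + 15 + 20 + 14 + 13 + 19 + 17 + 16)/11 = 14.2727
Numerator Σ_{t=1}^{10}(z_t−z̄)(z_{t+1}−z̄) = 70.1983
Denominator Σ(z_t−z̄)² = 196.1818
r_1 = 70.1983 / 196.1818 = 0.358

0.358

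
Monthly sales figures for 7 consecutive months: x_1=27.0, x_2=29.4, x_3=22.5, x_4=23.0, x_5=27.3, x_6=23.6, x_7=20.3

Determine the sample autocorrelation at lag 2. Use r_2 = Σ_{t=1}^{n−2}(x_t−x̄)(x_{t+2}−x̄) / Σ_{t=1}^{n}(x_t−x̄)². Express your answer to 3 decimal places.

Mean x̄ = (27.0 + 29.4 + 22.5 + 23.0 + 27.3 + 23.6 + 20.3)/7 = 24.7286
Σ(x_t−x̄)(x_{t+2}−x̄) = (-5.0620) + (-8.0749) + (-5.7306) + (1.9508) + (-11.3878) = -28.3045
Denominator Σ(x_t−x̄)² = 62.4343
r_2 = -28.3045 / 62.4343 = -0.453

-0.453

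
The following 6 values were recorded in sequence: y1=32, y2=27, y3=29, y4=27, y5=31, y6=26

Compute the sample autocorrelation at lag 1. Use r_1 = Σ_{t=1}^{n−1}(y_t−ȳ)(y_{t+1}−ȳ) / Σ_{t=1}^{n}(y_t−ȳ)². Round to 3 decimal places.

-0.572

Mean ȳ = (32 + 27 + 29 + 27 + 31 + 26)/6 = 28.6667
Deviations from mean: 3.3333, -1.6667, 0.3333, -1.6667, 2.3333, -2.6667
Numerator Σ_{t=1}^{5}(y_t−ȳ)(y_{t+1}−ȳ) = -16.7778
Denominator Σ(y_t−ȳ)² = 29.3333
r_1 = -16.7778 / 29.3333 = -0.572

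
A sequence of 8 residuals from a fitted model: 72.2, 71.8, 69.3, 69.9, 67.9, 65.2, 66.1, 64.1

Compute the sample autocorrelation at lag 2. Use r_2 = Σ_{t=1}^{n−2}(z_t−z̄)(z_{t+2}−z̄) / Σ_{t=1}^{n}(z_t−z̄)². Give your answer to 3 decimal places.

0.285

Mean z̄ = (72.2 + 71.8 + 69.3 + 69.9 + 67.9 + 65.2 + 66.1 + 64.1)/8 = 68.3125
Deviations from mean: 3.8875, 3.4875, 0.9875, 1.5875, -0.4125, -3.1125, -2.2125, -4.2125
Numerator Σ_{t=1}^{6}(z_t−z̄)(z_{t+2}−z̄) = 18.0509
Denominator Σ(z_t−z̄)² = 63.2688
r_2 = 18.0509 / 63.2688 = 0.285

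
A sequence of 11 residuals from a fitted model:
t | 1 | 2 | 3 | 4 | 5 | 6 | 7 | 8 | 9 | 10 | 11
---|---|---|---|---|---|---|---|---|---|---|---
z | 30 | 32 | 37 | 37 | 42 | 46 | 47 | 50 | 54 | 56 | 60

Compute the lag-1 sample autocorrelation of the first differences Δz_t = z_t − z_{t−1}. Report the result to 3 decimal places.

-0.615

First differences Δz: 2, 5, 0, 5, 4, 1, 3, 4, 2, 4
Mean of differences = 3.0000
Numerator Σ(Δz_t−Δz̄)(Δz_{t+1}−Δz̄) = -16.0000
Denominator Σ(Δz_t−Δz̄)² = 26.0000
r_1(Δz) = -16.0000 / 26.0000 = -0.615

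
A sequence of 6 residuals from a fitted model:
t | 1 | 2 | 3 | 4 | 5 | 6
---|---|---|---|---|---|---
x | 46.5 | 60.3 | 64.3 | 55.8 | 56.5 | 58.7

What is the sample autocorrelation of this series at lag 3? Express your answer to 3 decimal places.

0.130

Mean x̄ = (46.5 + 60.3 + 64.3 + 55.8 + 56.5 + 58.7)/6 = 57.0167
Deviations from mean: -10.5167, 3.2833, 7.2833, -1.2167, -0.5167, 1.6833
Σ(x_t−x̄)(x_{t+3}−x̄) = (12.7953) + (-1.6964) + (12.2603) = 23.3592
Denominator Σ(x_t−x̄)² = 179.0083
r_3 = 23.3592 / 179.0083 = 0.130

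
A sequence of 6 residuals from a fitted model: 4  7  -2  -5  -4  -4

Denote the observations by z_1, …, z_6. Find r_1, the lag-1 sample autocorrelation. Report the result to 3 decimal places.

0.461

Mean z̄ = (4 + 7 − 2 − 5 − 4 − 4)/6 = -0.6667
Deviations from mean: 4.6667, 7.6667, -1.3333, -4.3333, -3.3333, -3.3333
Numerator Σ_{t=1}^{5}(z_t−z̄)(z_{t+1}−z̄) = 56.8889
Denominator Σ(z_t−z̄)² = 123.3333
r_1 = 56.8889 / 123.3333 = 0.461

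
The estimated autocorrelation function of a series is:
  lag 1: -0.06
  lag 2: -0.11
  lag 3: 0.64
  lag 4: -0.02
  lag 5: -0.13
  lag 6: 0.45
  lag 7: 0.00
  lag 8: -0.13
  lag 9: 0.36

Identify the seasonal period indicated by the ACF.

3

The largest autocorrelation is r_3 = 0.64, with weaker echoes at lags 6 (0.45) and 9 (0.36); the remaining lags stay at or below 0.00.
The dominant spike at lag 3 indicates a seasonal period of 3.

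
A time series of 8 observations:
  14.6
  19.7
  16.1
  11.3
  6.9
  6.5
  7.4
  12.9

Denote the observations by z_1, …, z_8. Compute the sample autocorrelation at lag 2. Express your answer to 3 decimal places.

Mean z̄ = (14.6 + 19.7 + 16.1 + 11.3 + 6.9 + 6.5 + 7.4 + 12.9)/8 = 11.9250
Deviations from mean: 2.6750, 7.7750, 4.1750, -0.6250, -5.0250, -5.4250, -4.5250, 0.9750
Σ(z_t−z̄)(z_{t+2}−z̄) = (11.1681) + (-4.8594) + (-20.9794) + (3.3906) + (22.7381) + (-5.2894) = 6.1688
Denominator Σ(z_t−z̄)² = 161.5350
r_2 = 6.1688 / 161.5350 = 0.038

0.038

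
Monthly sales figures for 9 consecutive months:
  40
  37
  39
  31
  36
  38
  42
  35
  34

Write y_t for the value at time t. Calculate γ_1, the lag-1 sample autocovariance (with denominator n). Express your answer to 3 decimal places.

-0.680

Mean ȳ = (40 + 37 + 39 + 31 + 36 + 38 + 42 + 35 + 34)/9 = 36.8889
Σ_{t=1}^{8}(y_t−ȳ)(y_{t+1}−ȳ) = -6.1235
γ_1 = -6.1235 / 9 = -0.680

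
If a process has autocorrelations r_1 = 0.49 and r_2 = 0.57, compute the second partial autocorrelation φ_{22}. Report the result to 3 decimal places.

0.434

φ_{22} = (r_2 − r_1²) / (1 − r_1²)
r_1² = (0.49)² = 0.2401
Numerator = 0.57 − 0.2401 = 0.3299; denominator = 1 − 0.2401 = 0.7599
φ_{22} = 0.3299 / 0.7599 = 0.434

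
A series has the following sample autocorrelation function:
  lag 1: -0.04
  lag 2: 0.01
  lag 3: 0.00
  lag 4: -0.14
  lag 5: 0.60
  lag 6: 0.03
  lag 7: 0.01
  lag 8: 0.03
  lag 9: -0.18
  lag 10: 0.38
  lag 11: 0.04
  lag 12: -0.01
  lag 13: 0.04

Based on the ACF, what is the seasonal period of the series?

5

The largest autocorrelation is r_5 = 0.60, with a weaker echo at lag 10 (0.38); the remaining lags stay at or below 0.04.
The dominant spike at lag 5 indicates a seasonal period of 5.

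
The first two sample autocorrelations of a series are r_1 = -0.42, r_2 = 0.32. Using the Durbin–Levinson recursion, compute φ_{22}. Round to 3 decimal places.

φ_{22} = (r_2 − r_1²) / (1 − r_1²)
r_1² = (-0.42)² = 0.1764
Numerator = 0.32 − 0.1764 = 0.1436; denominator = 1 − 0.1764 = 0.8236
φ_{22} = 0.1436 / 0.8236 = 0.174

0.174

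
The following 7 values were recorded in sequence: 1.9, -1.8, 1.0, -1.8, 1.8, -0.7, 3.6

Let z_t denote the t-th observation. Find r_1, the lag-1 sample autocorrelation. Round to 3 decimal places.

Mean z̄ = (1.9 − 1.8 + 1.0 − 1.8 + 1.8 − 0.7 + 3.6)/7 = 0.5714
Deviations from mean: 1.3286, -2.3714, 0.4286, -2.3714, 1.2286, -1.2714, 3.0286
Σ(z_t−z̄)(z_{t+1}−z̄) = (-3.1506) + (-1.0163) + (-1.0163) + (-2.9135) + (-1.5620) + (-3.8506) = -13.5094
Denominator Σ(z_t−z̄)² = 25.4943
r_1 = -13.5094 / 25.4943 = -0.530

-0.530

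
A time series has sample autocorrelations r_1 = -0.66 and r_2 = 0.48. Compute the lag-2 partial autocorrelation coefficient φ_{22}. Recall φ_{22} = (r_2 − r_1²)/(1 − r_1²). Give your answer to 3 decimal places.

0.079

φ_{22} = (r_2 − r_1²) / (1 − r_1²)
r_1² = (-0.66)² = 0.4356
Numerator = 0.48 − 0.4356 = 0.0444; denominator = 1 − 0.4356 = 0.5644
φ_{22} = 0.0444 / 0.5644 = 0.079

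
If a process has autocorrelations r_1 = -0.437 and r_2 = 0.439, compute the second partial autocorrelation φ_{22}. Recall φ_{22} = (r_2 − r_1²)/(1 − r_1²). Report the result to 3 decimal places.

φ_{22} = (r_2 − r_1²) / (1 − r_1²)
r_1² = (-0.437)² = 0.190969
Numerator = 0.439 − 0.1910 = 0.2480; denominator = 1 − 0.1910 = 0.8090
φ_{22} = 0.2480 / 0.8090 = 0.307

0.307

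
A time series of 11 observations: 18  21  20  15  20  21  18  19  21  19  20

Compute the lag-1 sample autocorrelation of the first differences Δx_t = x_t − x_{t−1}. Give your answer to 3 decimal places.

First differences Δx: 3, -1, -5, 5, 1, -3, 1, 2, -2, 1
Mean of differences = 0.2000
Numerator Σ(Δx_t−Δx̄)(Δx_{t+1}−Δx̄) = -27.6400
Denominator Σ(Δx_t−Δx̄)² = 79.6000
r_1(Δx) = -27.6400 / 79.6000 = -0.347

-0.347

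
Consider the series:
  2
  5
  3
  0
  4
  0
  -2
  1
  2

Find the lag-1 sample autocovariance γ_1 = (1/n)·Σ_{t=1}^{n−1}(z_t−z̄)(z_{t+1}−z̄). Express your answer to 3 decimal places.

Mean z̄ = (2 + 5 + 3 + 0 + 4 + 0 − 2 + 1 + 2)/9 = 1.6667
Σ_{t=1}^{8}(z_t−z̄)(z_{t+1}−z̄) = 3.8889
γ_1 = 3.8889 / 9 = 0.432

0.432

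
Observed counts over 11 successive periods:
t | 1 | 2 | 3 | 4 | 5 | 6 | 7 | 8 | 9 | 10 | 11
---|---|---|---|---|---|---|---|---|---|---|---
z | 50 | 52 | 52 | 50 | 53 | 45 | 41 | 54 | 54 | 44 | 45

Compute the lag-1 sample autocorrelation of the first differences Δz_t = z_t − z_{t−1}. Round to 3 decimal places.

-0.176

First differences Δz: 2, 0, -2, 3, -8, -4, 13, 0, -10, 1
Mean of differences = -0.5000
Numerator Σ(Δz_t−Δz̄)(Δz_{t+1}−Δz̄) = -64.2500
Denominator Σ(Δz_t−Δz̄)² = 364.5000
r_1(Δz) = -64.2500 / 364.5000 = -0.176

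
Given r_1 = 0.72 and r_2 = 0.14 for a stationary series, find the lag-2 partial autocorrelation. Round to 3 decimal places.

φ_{22} = (r_2 − r_1²) / (1 − r_1²)
r_1² = (0.72)² = 0.5184
Numerator = 0.14 − 0.5184 = -0.3784; denominator = 1 − 0.5184 = 0.4816
φ_{22} = -0.3784 / 0.4816 = -0.786

-0.786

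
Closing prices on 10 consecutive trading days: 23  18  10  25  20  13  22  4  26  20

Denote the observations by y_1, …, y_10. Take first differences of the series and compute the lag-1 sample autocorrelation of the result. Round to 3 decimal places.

-0.663

First differences Δy: -5, -8, 15, -5, -7, 9, -18, 22, -6
Mean of differences = -0.3333
Numerator Σ(Δy_t−Δȳ)(Δy_{t+1}−Δȳ) = -870.4444
Denominator Σ(Δy_t−Δȳ)² = 1312.0000
r_1(Δy) = -870.4444 / 1312.0000 = -0.663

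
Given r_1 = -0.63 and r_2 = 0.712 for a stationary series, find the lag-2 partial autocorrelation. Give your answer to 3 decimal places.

0.522

φ_{22} = (r_2 − r_1²) / (1 − r_1²)
r_1² = (-0.63)² = 0.3969
Numerator = 0.712 − 0.3969 = 0.3151; denominator = 1 − 0.3969 = 0.6031
φ_{22} = 0.3151 / 0.6031 = 0.522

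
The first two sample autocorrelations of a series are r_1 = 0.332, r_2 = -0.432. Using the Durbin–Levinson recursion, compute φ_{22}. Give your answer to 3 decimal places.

-0.609

φ_{22} = (r_2 − r_1²) / (1 − r_1²)
r_1² = (0.332)² = 0.110224
Numerator = -0.432 − 0.1102 = -0.5422; denominator = 1 − 0.1102 = 0.8898
φ_{22} = -0.5422 / 0.8898 = -0.609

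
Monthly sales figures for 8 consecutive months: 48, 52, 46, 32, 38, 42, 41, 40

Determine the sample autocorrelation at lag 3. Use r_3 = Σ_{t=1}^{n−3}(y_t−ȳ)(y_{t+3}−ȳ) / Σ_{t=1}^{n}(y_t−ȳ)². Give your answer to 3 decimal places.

Mean ȳ = (48 + 52 + 46 + 32 + 38 + 42 + 41 + 40)/8 = 42.3750
Deviations from mean: 5.6250, 9.6250, 3.6250, -10.3750, -4.3750, -0.3750, -1.3750, -2.3750
Σ(y_t−ȳ)(y_{t+3}−ȳ) = (-58.3594) + (-42.1094) + (-1.3594) + (14.2656) + (10.3906) = -77.1719
Denominator Σ(y_t−ȳ)² = 271.8750
r_3 = -77.1719 / 271.8750 = -0.284

-0.284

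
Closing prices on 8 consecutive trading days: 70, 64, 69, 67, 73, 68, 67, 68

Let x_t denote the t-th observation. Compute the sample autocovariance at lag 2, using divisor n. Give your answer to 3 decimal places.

Mean x̄ = (70 + 64 + 69 + 67 + 73 + 68 + 67 + 68)/8 = 68.2500
Deviations: 1.7500, -4.2500, 0.7500, -1.2500, 4.7500, -0.2500, -1.2500, -0.2500
Σ_{t=1}^{6}(x_t−x̄)(x_{t+2}−x̄) = 4.6250
γ_2 = 4.6250 / 8 = 0.578

0.578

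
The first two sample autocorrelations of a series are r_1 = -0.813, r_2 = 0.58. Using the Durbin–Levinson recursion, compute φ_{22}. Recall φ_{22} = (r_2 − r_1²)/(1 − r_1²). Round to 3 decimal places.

φ_{22} = (r_2 − r_1²) / (1 − r_1²)
r_1² = (-0.813)² = 0.660969
Numerator = 0.58 − 0.6610 = -0.0810; denominator = 1 − 0.6610 = 0.3390
φ_{22} = -0.0810 / 0.3390 = -0.239

-0.239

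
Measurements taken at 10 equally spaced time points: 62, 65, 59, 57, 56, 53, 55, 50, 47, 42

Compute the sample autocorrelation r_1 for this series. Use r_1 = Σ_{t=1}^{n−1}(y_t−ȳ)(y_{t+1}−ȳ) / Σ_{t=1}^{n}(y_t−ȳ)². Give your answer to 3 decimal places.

Mean ȳ = (62 + 65 + 59 + 57 + 56 + 53 + 55 + 50 + 47 + 42)/10 = 54.6000
Numerator Σ_{t=1}^{9}(y_t−ȳ)(y_{t+1}−ȳ) = 262.6400
Denominator Σ(y_t−ȳ)² = 430.4000
r_1 = 262.6400 / 430.4000 = 0.610

0.610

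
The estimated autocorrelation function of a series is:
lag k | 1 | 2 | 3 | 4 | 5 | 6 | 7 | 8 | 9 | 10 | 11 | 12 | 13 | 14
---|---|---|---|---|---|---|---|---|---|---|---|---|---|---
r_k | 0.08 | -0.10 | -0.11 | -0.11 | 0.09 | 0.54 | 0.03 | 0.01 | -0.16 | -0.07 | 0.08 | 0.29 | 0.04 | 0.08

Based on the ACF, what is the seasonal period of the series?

The largest autocorrelation is r_6 = 0.54, with a weaker echo at lag 12 (0.29); the remaining lags stay at or below 0.09.
The dominant spike at lag 6 indicates a seasonal period of 6.

6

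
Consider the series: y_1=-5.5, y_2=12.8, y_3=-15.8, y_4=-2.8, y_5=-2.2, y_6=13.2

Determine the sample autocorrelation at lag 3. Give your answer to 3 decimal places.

Mean ȳ = (-5.5 + 12.8 − 15.8 − 2.8 − 2.2 + 13.2)/6 = -0.0500
Deviations from mean: -5.4500, 12.8500, -15.7500, -2.7500, -2.1500, 13.2500
Σ(y_t−ȳ)(y_{t+3}−ȳ) = (14.9875) + (-27.6275) + (-208.6875) = -221.3275
Denominator Σ(y_t−ȳ)² = 630.6350
r_3 = -221.3275 / 630.6350 = -0.351

-0.351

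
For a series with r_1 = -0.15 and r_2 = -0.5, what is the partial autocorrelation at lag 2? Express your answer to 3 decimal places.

φ_{22} = (r_2 − r_1²) / (1 − r_1²)
r_1² = (-0.15)² = 0.0225
Numerator = -0.5 − 0.0225 = -0.5225; denominator = 1 − 0.0225 = 0.9775
φ_{22} = -0.5225 / 0.9775 = -0.535

-0.535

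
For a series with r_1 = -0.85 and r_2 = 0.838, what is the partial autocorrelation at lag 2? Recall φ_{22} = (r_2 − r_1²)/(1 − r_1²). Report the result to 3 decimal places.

0.416

φ_{22} = (r_2 − r_1²) / (1 − r_1²)
r_1² = (-0.85)² = 0.7225
Numerator = 0.838 − 0.7225 = 0.1155; denominator = 1 − 0.7225 = 0.2775
φ_{22} = 0.1155 / 0.2775 = 0.416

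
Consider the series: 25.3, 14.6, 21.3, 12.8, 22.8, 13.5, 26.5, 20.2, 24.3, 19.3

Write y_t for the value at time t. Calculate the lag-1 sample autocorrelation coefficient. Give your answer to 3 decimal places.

-0.568

Mean ȳ = (25.3 + 14.6 + 21.3 + 12.8 + 22.8 + 13.5 + 26.5 + 20.2 + 24.3 + 19.3)/10 = 20.0600
Numerator Σ_{t=1}^{9}(y_t−ȳ)(y_{t+1}−ȳ) = -126.2236
Denominator Σ(y_t−ȳ)² = 222.1040
r_1 = -126.2236 / 222.1040 = -0.568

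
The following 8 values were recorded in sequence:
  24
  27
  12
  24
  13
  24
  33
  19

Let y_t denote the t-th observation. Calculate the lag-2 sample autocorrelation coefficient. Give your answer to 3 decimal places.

-0.060

Mean ȳ = (24 + 27 + 12 + 24 + 13 + 24 + 33 + 19)/8 = 22.0000
Σ(y_t−ȳ)(y_{t+2}−ȳ) = (-20.0000) + (10.0000) + (90.0000) + (4.0000) + (-99.0000) + (-6.0000) = -21.0000
Denominator Σ(y_t−ȳ)² = 348.0000
r_2 = -21.0000 / 348.0000 = -0.060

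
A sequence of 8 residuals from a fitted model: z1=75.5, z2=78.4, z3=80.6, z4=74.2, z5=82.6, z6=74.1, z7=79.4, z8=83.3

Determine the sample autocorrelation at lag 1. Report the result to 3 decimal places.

Mean z̄ = (75.5 + 78.4 + 80.6 + 74.2 + 82.6 + 74.1 + 79.4 + 83.3)/8 = 78.5125
Deviations from mean: -3.0125, -0.1125, 2.0875, -4.3125, 4.0875, -4.4125, 0.8875, 4.7875
Σ(z_t−z̄)(z_{t+1}−z̄) = (0.3389) + (-0.2348) + (-9.0023) + (-17.6273) + (-18.0361) + (-3.9161) + (4.2489) = -44.2289
Denominator Σ(z_t−z̄)² = 91.9288
r_1 = -44.2289 / 91.9288 = -0.481

-0.481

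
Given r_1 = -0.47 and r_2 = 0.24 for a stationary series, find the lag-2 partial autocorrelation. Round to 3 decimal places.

0.025

φ_{22} = (r_2 − r_1²) / (1 − r_1²)
r_1² = (-0.47)² = 0.2209
Numerator = 0.24 − 0.2209 = 0.0191; denominator = 1 − 0.2209 = 0.7791
φ_{22} = 0.0191 / 0.7791 = 0.025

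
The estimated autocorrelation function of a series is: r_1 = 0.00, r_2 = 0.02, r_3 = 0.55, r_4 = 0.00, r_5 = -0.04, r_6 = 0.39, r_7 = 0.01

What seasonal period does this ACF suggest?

3

The largest autocorrelation is r_3 = 0.55, with a weaker echo at lag 6 (0.39); the remaining lags stay at or below 0.02.
The dominant spike at lag 3 indicates a seasonal period of 3.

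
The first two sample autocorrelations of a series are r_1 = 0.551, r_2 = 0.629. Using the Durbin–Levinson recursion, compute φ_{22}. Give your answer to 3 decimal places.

φ_{22} = (r_2 − r_1²) / (1 − r_1²)
r_1² = (0.551)² = 0.303601
Numerator = 0.629 − 0.3036 = 0.3254; denominator = 1 − 0.3036 = 0.6964
φ_{22} = 0.3254 / 0.6964 = 0.467

0.467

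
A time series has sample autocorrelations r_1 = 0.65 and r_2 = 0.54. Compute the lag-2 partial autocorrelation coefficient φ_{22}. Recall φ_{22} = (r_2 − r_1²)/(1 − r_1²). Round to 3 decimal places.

0.203

φ_{22} = (r_2 − r_1²) / (1 − r_1²)
r_1² = (0.65)² = 0.4225
Numerator = 0.54 − 0.4225 = 0.1175; denominator = 1 − 0.4225 = 0.5775
φ_{22} = 0.1175 / 0.5775 = 0.203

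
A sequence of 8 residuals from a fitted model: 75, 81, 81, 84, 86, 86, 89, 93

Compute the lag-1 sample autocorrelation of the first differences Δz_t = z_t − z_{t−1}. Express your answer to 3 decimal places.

First differences Δz: 6, 0, 3, 2, 0, 3, 4
Mean of differences = 2.5714
Numerator Σ(Δz_t−Δz̄)(Δz_{t+1}−Δz̄) = -9.1837
Denominator Σ(Δz_t−Δz̄)² = 27.7143
r_1(Δz) = -9.1837 / 27.7143 = -0.331

-0.331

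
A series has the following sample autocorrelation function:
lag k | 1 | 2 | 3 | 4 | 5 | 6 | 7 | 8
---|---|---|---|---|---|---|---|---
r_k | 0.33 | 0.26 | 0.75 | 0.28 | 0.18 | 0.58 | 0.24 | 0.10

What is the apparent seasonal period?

3

The largest autocorrelation is r_3 = 0.75, with a weaker echo at lag 6 (0.58); the remaining lags stay at or below 0.33. The elevated value at lag 1 (0.33), dropping to 0.26 at lag 2, reflects decaying short-term dependence rather than seasonality.
The dominant spike at lag 3 indicates a seasonal period of 3.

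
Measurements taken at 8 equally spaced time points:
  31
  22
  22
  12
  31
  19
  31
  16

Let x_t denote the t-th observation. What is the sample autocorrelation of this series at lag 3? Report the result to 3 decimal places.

-0.621

Mean x̄ = (31 + 22 + 22 + 12 + 31 + 19 + 31 + 16)/8 = 23.0000
Deviations from mean: 8.0000, -1.0000, -1.0000, -11.0000, 8.0000, -4.0000, 8.0000, -7.0000
Σ(x_t−x̄)(x_{t+3}−x̄) = (-88.0000) + (-8.0000) + (4.0000) + (-88.0000) + (-56.0000) = -236.0000
Denominator Σ(x_t−x̄)² = 380.0000
r_3 = -236.0000 / 380.0000 = -0.621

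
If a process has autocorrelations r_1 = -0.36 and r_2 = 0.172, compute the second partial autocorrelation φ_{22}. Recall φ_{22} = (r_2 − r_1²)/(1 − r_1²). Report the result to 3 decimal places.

0.049

φ_{22} = (r_2 − r_1²) / (1 − r_1²)
r_1² = (-0.36)² = 0.1296
Numerator = 0.172 − 0.1296 = 0.0424; denominator = 1 − 0.1296 = 0.8704
φ_{22} = 0.0424 / 0.8704 = 0.049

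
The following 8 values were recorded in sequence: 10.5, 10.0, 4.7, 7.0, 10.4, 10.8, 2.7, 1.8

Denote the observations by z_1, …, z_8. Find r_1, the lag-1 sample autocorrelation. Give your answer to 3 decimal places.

Mean z̄ = (10.5 + 10.0 + 4.7 + 7.0 + 10.4 + 10.8 + 2.7 + 1.8)/8 = 7.2375
Deviations from mean: 3.2625, 2.7625, -2.5375, -0.2375, 3.1625, 3.5625, -4.5375, -5.4375
Σ(z_t−z̄)(z_{t+1}−z̄) = (9.0127) + (-7.0098) + (0.6027) + (-0.7511) + (11.2664) + (-16.1648) + (24.6727) = 21.6286
Denominator Σ(z_t−z̄)² = 97.6188
r_1 = 21.6286 / 97.6188 = 0.222

0.222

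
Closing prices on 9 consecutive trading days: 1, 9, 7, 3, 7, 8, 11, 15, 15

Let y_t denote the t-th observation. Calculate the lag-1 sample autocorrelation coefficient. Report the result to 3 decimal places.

0.384

Mean ȳ = (1 + 9 + 7 + 3 + 7 + 8 + 11 + 15 + 15)/9 = 8.4444
Numerator Σ_{t=1}^{8}(y_t−ȳ)(y_{t+1}−ȳ) = 70.0247
Denominator Σ(y_t−ȳ)² = 182.2222
r_1 = 70.0247 / 182.2222 = 0.384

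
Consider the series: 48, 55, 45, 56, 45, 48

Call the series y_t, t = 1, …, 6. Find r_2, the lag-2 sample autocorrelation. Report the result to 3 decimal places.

Mean ȳ = (48 + 55 + 45 + 56 + 45 + 48)/6 = 49.5000
Numerator Σ_{t=1}^{4}(y_t−ȳ)(y_{t+2}−ȳ) = 53.0000
Denominator Σ(y_t−ȳ)² = 117.5000
r_2 = 53.0000 / 117.5000 = 0.451

0.451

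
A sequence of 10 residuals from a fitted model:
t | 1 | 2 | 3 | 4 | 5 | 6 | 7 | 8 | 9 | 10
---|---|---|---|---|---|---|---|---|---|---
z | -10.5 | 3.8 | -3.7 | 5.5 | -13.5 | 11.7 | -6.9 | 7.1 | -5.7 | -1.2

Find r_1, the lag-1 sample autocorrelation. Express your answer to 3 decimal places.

-0.788

Mean z̄ = (-10.5 + 3.8 − 3.7 + 5.5 − 13.5 + 11.7 − 6.9 + 7.1 − 5.7 − 1.2)/10 = -1.3400
Numerator Σ_{t=1}^{9}(z_t−z̄)(z_{t+1}−z̄) = -473.9336
Denominator Σ(z_t−z̄)² = 601.7640
r_1 = -473.9336 / 601.7640 = -0.788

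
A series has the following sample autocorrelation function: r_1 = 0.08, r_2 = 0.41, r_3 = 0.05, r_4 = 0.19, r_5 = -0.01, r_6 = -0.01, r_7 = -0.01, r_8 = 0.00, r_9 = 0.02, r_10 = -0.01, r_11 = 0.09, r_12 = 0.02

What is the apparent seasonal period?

The largest autocorrelation is r_2 = 0.41, with a weaker echo at lag 4 (0.19); the remaining lags stay at or below 0.09.
The dominant spike at lag 2 indicates a seasonal period of 2.

2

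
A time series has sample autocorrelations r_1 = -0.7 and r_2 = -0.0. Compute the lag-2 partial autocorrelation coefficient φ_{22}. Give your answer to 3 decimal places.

-0.961

φ_{22} = (r_2 − r_1²) / (1 − r_1²)
r_1² = (-0.7)² = 0.49
Numerator = -0.0 − 0.4900 = -0.4900; denominator = 1 − 0.4900 = 0.5100
φ_{22} = -0.4900 / 0.5100 = -0.961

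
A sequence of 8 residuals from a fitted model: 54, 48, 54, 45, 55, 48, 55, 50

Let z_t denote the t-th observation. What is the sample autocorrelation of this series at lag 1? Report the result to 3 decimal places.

-0.838

Mean z̄ = (54 + 48 + 54 + 45 + 55 + 48 + 55 + 50)/8 = 51.1250
Numerator Σ_{t=1}^{7}(z_t−z̄)(z_{t+1}−z̄) = -87.8906
Denominator Σ(z_t−z̄)² = 104.8750
r_1 = -87.8906 / 104.8750 = -0.838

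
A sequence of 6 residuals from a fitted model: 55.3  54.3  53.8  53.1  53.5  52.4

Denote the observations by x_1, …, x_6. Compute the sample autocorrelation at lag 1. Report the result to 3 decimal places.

Mean x̄ = (55.3 + 54.3 + 53.8 + 53.1 + 53.5 + 52.4)/6 = 53.7333
Deviations from mean: 1.5667, 0.5667, 0.0667, -0.6333, -0.2333, -1.3333
Σ(x_t−x̄)(x_{t+1}−x̄) = (0.8878) + (0.0378) + (-0.0422) + (0.1478) + (0.3111) = 1.3422
Denominator Σ(x_t−x̄)² = 5.0133
r_1 = 1.3422 / 5.0133 = 0.268

0.268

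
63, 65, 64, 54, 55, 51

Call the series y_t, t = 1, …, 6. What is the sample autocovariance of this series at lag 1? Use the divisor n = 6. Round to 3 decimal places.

Mean ȳ = (63 + 65 + 64 + 54 + 55 + 51)/6 = 58.6667
Σ_{t=1}^{5}(y_t−ȳ)(y_{t+1}−ȳ) = 81.5556
γ_1 = 81.5556 / 6 = 13.593

13.593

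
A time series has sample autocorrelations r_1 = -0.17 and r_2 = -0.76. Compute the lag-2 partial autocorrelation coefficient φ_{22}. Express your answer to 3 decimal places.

-0.812

φ_{22} = (r_2 − r_1²) / (1 − r_1²)
r_1² = (-0.17)² = 0.0289
Numerator = -0.76 − 0.0289 = -0.7889; denominator = 1 − 0.0289 = 0.9711
φ_{22} = -0.7889 / 0.9711 = -0.812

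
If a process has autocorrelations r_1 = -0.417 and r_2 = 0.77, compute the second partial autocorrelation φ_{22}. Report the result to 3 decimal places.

0.722

φ_{22} = (r_2 − r_1²) / (1 − r_1²)
r_1² = (-0.417)² = 0.173889
Numerator = 0.77 − 0.1739 = 0.5961; denominator = 1 − 0.1739 = 0.8261
φ_{22} = 0.5961 / 0.8261 = 0.722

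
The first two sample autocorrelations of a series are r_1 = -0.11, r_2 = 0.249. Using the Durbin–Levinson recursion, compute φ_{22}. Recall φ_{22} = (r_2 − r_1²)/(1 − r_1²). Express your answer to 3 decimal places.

φ_{22} = (r_2 − r_1²) / (1 − r_1²)
r_1² = (-0.11)² = 0.0121
Numerator = 0.249 − 0.0121 = 0.2369; denominator = 1 − 0.0121 = 0.9879
φ_{22} = 0.2369 / 0.9879 = 0.240

0.240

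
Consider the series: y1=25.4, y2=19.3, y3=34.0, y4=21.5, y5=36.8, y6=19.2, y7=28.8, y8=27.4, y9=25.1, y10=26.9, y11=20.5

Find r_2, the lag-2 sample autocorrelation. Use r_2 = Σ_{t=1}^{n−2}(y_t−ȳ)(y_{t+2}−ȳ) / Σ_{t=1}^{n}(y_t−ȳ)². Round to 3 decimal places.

Mean ȳ = (25.4 + 19.3 + 34.0 + 21.5 + 36.8 + 19.2 + 28.8 + 27.4 + 25.1 + 26.9 + 20.5)/11 = 25.9000
Numerator Σ_{t=1}^{9}(y_t−ȳ)(y_{t+2}−ȳ) = 167.8200
Denominator Σ(y_t−ȳ)² = 333.9400
r_2 = 167.8200 / 333.9400 = 0.503

0.503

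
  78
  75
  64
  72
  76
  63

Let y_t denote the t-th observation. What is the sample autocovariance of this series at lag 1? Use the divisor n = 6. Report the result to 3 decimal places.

-7.185

Mean ȳ = (78 + 75 + 64 + 72 + 76 + 63)/6 = 71.3333
Deviations: 6.6667, 3.6667, -7.3333, 0.6667, 4.6667, -8.3333
Σ_{t=1}^{5}(y_t−ȳ)(y_{t+1}−ȳ) = -43.1111
γ_1 = -43.1111 / 6 = -7.185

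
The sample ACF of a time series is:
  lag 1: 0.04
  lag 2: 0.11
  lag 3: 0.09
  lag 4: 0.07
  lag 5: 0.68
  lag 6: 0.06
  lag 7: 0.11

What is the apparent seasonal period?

5

The largest autocorrelation is r_5 = 0.68; the remaining lags stay at or below 0.11.
The dominant spike at lag 5 indicates a seasonal period of 5.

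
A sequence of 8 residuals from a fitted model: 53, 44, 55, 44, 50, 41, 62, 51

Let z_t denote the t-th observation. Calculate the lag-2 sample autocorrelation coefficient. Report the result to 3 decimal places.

Mean z̄ = (53 + 44 + 55 + 44 + 50 + 41 + 62 + 51)/8 = 50.0000
Numerator Σ_{t=1}^{6}(z_t−z̄)(z_{t+2}−z̄) = 96.0000
Denominator Σ(z_t−z̄)² = 332.0000
r_2 = 96.0000 / 332.0000 = 0.289

0.289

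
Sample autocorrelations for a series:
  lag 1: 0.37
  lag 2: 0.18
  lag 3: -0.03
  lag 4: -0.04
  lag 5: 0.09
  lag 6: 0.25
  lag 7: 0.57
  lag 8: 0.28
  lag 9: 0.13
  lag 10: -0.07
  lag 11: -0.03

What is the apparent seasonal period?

7

The largest autocorrelation is r_7 = 0.57; the remaining lags stay at or below 0.37. The elevated value at lag 1 (0.37), dropping to 0.18 at lag 2, reflects decaying short-term dependence rather than seasonality.
The dominant spike at lag 7 indicates a seasonal period of 7.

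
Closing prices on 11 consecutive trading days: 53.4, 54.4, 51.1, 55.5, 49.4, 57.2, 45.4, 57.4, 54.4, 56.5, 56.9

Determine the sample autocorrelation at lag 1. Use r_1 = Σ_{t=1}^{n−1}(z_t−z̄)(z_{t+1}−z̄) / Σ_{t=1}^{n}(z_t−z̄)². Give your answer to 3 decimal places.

Mean z̄ = (53.4 + 54.4 + 51.1 + 55.5 + 49.4 + 57.2 + 45.4 + 57.4 + 54.4 + 56.5 + 56.9)/11 = 53.7818
Numerator Σ_{t=1}^{10}(z_t−z̄)(z_{t+1}−z̄) = -75.5931
Denominator Σ(z_t−z̄)² = 142.3964
r_1 = -75.5931 / 142.3964 = -0.531

-0.531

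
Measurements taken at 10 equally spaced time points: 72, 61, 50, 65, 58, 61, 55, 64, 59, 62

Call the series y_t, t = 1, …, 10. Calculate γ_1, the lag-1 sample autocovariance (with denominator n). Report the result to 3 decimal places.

Mean ȳ = (72 + 61 + 50 + 65 + 58 + 61 + 55 + 64 + 59 + 62)/10 = 60.7000
Σ_{t=1}^{9}(y_t−ȳ)(y_{t+1}−ȳ) = -86.5900
γ_1 = -86.5900 / 10 = -8.659

-8.659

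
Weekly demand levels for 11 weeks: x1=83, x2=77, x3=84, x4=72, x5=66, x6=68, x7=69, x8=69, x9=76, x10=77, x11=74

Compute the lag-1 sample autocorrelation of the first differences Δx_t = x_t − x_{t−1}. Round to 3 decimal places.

First differences Δx: -6, 7, -12, -6, 2, 1, 0, 7, 1, -3
Mean of differences = -0.9000
Numerator Σ(Δx_t−Δx̄)(Δx_{t+1}−Δx̄) = -60.8100
Denominator Σ(Δx_t−Δx̄)² = 320.9000
r_1(Δx) = -60.8100 / 320.9000 = -0.189

-0.189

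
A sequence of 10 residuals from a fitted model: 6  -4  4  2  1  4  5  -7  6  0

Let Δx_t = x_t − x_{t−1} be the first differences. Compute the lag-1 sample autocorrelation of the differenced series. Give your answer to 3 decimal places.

-0.637

First differences Δx: -10, 8, -2, -1, 3, 1, -12, 13, -6
Mean of differences = -0.6667
Numerator Σ(Δx_t−Δx̄)(Δx_{t+1}−Δx̄) = -333.7778
Denominator Σ(Δx_t−Δx̄)² = 524.0000
r_1(Δx) = -333.7778 / 524.0000 = -0.637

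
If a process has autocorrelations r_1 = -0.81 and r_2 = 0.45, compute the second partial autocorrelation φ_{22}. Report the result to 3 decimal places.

φ_{22} = (r_2 − r_1²) / (1 − r_1²)
r_1² = (-0.81)² = 0.6561
Numerator = 0.45 − 0.6561 = -0.2061; denominator = 1 − 0.6561 = 0.3439
φ_{22} = -0.2061 / 0.3439 = -0.599

-0.599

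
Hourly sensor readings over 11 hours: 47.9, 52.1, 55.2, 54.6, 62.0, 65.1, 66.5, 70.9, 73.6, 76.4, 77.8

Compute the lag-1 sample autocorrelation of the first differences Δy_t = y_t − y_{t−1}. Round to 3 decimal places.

-0.441

First differences Δy: 4.2, 3.1, -0.6, 7.4, 3.1, 1.4, 4.4, 2.7, 2.8, 1.4
Mean of differences = 2.9900
Numerator Σ(Δy_t−Δȳ)(Δy_{t+1}−Δȳ) = -18.0771
Denominator Σ(Δy_t−Δȳ)² = 40.9890
r_1(Δy) = -18.0771 / 40.9890 = -0.441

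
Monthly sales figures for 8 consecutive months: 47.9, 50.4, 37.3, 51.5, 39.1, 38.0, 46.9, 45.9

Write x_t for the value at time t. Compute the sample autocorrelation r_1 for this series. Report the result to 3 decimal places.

Mean x̄ = (47.9 + 50.4 + 37.3 + 51.5 + 39.1 + 38.0 + 46.9 + 45.9)/8 = 44.6250
Deviations from mean: 3.2750, 5.7750, -7.3250, 6.8750, -5.5250, -6.6250, 2.2750, 1.2750
Numerator Σ_{t=1}^{7}(x_t−x̄)(x_{t+1}−x̄) = -87.3006
Denominator Σ(x_t−x̄)² = 226.2150
r_1 = -87.3006 / 226.2150 = -0.386

-0.386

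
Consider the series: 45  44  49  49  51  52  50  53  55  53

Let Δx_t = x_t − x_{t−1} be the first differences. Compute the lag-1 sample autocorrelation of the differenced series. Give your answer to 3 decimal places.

-0.436

First differences Δx: -1, 5, 0, 2, 1, -2, 3, 2, -2
Mean of differences = 0.8889
Numerator Σ(Δx_t−Δx̄)(Δx_{t+1}−Δx̄) = -19.5679
Denominator Σ(Δx_t−Δx̄)² = 44.8889
r_1(Δx) = -19.5679 / 44.8889 = -0.436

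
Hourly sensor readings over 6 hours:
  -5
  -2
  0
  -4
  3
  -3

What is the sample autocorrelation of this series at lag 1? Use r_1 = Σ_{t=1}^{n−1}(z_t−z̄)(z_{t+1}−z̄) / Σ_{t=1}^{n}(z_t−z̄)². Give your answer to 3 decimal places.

Mean z̄ = (-5 − 2 + 0 − 4 + 3 − 3)/6 = -1.8333
Deviations from mean: -3.1667, -0.1667, 1.8333, -2.1667, 4.8333, -1.1667
Numerator Σ_{t=1}^{5}(z_t−z̄)(z_{t+1}−z̄) = -19.8611
Denominator Σ(z_t−z̄)² = 42.8333
r_1 = -19.8611 / 42.8333 = -0.464

-0.464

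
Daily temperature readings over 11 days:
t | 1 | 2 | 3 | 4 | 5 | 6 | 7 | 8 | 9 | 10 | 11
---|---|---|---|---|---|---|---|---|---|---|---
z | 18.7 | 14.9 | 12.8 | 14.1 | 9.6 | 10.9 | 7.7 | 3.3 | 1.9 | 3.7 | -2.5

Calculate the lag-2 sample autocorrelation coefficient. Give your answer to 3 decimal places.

0.449

Mean z̄ = (18.7 + 14.9 + 12.8 + 14.1 + 9.6 + 10.9 + 7.7 + 3.3 + 1.9 + 3.7 − 2.5)/11 = 8.6455
Numerator Σ_{t=1}^{9}(z_t−z̄)(z_{t+2}−z̄) = 187.1913
Denominator Σ(z_t−z̄)² = 416.8673
r_2 = 187.1913 / 416.8673 = 0.449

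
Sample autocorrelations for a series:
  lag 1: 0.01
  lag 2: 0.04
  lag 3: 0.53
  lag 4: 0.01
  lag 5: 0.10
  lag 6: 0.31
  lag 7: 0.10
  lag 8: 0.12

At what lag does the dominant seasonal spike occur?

3

The largest autocorrelation is r_3 = 0.53, with a weaker echo at lag 6 (0.31); the remaining lags stay at or below 0.12.
The dominant spike at lag 3 indicates a seasonal period of 3.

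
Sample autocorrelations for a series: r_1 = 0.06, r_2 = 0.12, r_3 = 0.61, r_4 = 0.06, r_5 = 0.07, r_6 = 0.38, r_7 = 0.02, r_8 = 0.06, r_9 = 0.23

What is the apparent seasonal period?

3

The largest autocorrelation is r_3 = 0.61, with weaker echoes at lags 6 (0.38) and 9 (0.23); the remaining lags stay at or below 0.12.
The dominant spike at lag 3 indicates a seasonal period of 3.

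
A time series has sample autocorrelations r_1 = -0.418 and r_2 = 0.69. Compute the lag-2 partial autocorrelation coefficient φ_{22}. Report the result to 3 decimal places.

φ_{22} = (r_2 − r_1²) / (1 − r_1²)
r_1² = (-0.418)² = 0.174724
Numerator = 0.69 − 0.1747 = 0.5153; denominator = 1 − 0.1747 = 0.8253
φ_{22} = 0.5153 / 0.8253 = 0.624

0.624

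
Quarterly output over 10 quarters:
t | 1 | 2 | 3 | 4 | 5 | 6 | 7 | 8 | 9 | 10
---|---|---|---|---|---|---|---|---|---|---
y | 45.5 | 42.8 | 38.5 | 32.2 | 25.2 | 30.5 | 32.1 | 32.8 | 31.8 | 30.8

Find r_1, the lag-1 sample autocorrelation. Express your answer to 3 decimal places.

Mean ȳ = (45.5 + 42.8 + 38.5 + 32.2 + 25.2 + 30.5 + 32.1 + 32.8 + 31.8 + 30.8)/10 = 34.2200
Numerator Σ_{t=1}^{9}(y_t−ȳ)(y_{t+1}−ȳ) = 199.2436
Denominator Σ(y_t−ȳ)² = 342.5160
r_1 = 199.2436 / 342.5160 = 0.582

0.582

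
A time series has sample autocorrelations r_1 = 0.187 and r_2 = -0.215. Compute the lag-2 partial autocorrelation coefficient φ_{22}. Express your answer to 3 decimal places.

-0.259

φ_{22} = (r_2 − r_1²) / (1 − r_1²)
r_1² = (0.187)² = 0.034969
Numerator = -0.215 − 0.0350 = -0.2500; denominator = 1 − 0.0350 = 0.9650
φ_{22} = -0.2500 / 0.9650 = -0.259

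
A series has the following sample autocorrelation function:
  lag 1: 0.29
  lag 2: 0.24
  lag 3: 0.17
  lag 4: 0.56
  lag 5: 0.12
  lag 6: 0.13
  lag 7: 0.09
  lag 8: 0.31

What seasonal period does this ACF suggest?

The largest autocorrelation is r_4 = 0.56, with a weaker echo at lag 8 (0.31); the remaining lags stay at or below 0.29. The elevated value at lag 1 (0.29), dropping to 0.24 at lag 2, reflects decaying short-term dependence rather than seasonality.
The dominant spike at lag 4 indicates a seasonal period of 4.

4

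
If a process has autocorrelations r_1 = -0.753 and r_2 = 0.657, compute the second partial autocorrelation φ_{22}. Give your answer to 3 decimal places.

0.208

φ_{22} = (r_2 − r_1²) / (1 − r_1²)
r_1² = (-0.753)² = 0.567009
Numerator = 0.657 − 0.5670 = 0.0900; denominator = 1 − 0.5670 = 0.4330
φ_{22} = 0.0900 / 0.4330 = 0.208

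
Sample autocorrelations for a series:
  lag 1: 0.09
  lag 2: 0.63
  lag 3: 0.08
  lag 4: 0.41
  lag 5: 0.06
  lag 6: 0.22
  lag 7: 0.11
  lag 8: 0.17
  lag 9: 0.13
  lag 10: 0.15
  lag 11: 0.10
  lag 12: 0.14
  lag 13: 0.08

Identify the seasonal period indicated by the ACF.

2

The largest autocorrelation is r_2 = 0.63, with weaker echoes at lags 4 (0.41), 6 (0.22), 8 (0.17) and 10 (0.15); the remaining lags stay at or below 0.14.
The dominant spike at lag 2 indicates a seasonal period of 2.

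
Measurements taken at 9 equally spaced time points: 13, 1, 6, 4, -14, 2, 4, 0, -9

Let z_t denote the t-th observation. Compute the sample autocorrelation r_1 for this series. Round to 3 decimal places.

Mean z̄ = (13 + 1 + 6 + 4 − 14 + 2 + 4 + 0 − 9)/9 = 0.7778
Numerator Σ_{t=1}^{8}(z_t−z̄)(z_{t+1}−z̄) = -35.9383
Denominator Σ(z_t−z̄)² = 513.5556
r_1 = -35.9383 / 513.5556 = -0.070

-0.070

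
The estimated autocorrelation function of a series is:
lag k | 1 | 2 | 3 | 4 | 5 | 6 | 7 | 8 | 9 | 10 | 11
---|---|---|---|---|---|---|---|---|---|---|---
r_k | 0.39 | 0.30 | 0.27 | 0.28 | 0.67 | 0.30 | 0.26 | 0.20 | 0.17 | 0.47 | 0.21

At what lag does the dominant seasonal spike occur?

5

The largest autocorrelation is r_5 = 0.67, with a weaker echo at lag 10 (0.47); the remaining lags stay at or below 0.39. The elevated value at lag 1 (0.39), dropping to 0.30 at lag 2, reflects decaying short-term dependence rather than seasonality.
The dominant spike at lag 5 indicates a seasonal period of 5.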